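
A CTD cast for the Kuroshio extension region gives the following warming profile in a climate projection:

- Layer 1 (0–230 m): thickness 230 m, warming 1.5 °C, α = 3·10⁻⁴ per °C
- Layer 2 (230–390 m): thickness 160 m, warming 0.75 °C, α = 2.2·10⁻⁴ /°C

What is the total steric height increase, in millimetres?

130 mm of thermosteric rise

0–230 m: 3×10⁻⁴ × 230 × 1.5 = 0.10350 m
2.2×10⁻⁴ × 160 × 0.75 = 0.02640 m
Δh = 0.10350 + 0.02640 = 0.12990 m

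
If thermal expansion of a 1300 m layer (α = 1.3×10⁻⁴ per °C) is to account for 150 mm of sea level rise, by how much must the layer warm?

ΔT = Δh/(αH) = 0.15 / (1.3×10⁻⁴ × 1300) ≈ 0.8876 °C

0.888 °C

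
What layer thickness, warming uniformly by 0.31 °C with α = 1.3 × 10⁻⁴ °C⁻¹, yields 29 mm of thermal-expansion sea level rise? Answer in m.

about 720 m

H = Δh/(αΔT) = 0.029 / (1.3×10⁻⁴ × 0.31) ≈ 719.6 m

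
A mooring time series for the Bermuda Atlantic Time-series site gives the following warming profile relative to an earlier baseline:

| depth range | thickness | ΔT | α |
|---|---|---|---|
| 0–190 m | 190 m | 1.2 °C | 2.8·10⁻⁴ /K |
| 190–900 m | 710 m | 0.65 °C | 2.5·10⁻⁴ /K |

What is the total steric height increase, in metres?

0.179 m

2.8×10⁻⁴ × 1.2 × 190 = 0.06384 m
2.5×10⁻⁴ × 0.65 × 710 = 0.115375 m
Δh = 0.06384 + 0.115375 = 0.179215 m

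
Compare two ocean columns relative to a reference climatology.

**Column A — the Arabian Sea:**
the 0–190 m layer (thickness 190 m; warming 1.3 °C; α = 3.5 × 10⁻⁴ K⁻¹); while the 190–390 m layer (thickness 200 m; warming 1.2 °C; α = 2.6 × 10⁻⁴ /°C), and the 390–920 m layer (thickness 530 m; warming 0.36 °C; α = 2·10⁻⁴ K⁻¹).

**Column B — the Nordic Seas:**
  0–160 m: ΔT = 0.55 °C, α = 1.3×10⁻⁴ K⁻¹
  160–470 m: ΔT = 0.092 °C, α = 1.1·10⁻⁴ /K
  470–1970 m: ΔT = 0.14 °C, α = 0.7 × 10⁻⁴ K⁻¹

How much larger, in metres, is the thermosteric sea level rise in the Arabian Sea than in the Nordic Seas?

0.158 m

A 3.5×10⁻⁴ × 1.3 × 190 = 0.08645 m
A 200 × 1.2 × 2.6×10⁻⁴ = 0.06240 m
A 390–920 m: 530 × 2×10⁻⁴ × 0.36 = 0.03816 m
A total: 0.18701 m
B 0–160 m: 160 × 0.55 × 1.3×10⁻⁴ = 0.01144 m
B 1.1×10⁻⁴ × 0.092 × 310 = 0.0031372 m
B Layer 3: 0.7×10⁻⁴ × 1500 × 0.14 = 0.01470 m
B total: 0.0292772 m
Difference: 0.18701 − 0.0292772 = 0.1577328 m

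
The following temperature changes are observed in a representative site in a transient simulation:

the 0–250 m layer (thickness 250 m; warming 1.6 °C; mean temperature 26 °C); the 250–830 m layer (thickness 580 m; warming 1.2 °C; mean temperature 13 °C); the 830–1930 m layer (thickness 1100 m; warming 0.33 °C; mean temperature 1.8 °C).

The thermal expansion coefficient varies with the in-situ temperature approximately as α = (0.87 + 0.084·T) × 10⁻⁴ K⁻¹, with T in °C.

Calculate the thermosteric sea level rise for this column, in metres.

0.296 m

Layer 1: α = (0.87 + 0.084×26)×10⁻⁴ = 3.054×10⁻⁴ K⁻¹
Layer 2: α = (0.87 + 0.084×13)×10⁻⁴ = 1.962×10⁻⁴ K⁻¹
Layer 3: α = (0.87 + 0.084×1.8)×10⁻⁴ = 1.0212×10⁻⁴ K⁻¹
0–250 m: 3.054×10⁻⁴ × 250 × 1.6 = 0.12216 m
1.2 × 580 × 1.962×10⁻⁴ = 0.1365552 m
1100 × 1.0212×10⁻⁴ × 0.33 = 0.03706956 m
Δh = 0.12216 + 0.1365552 + 0.03706956 = 0.29578476 m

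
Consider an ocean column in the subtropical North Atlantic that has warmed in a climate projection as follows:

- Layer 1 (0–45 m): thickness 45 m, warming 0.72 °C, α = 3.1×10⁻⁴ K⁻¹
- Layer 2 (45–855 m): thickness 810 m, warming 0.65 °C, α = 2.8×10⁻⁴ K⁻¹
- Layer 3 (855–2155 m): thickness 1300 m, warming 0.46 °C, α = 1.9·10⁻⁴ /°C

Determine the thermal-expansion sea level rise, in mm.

271 mm of thermosteric rise

Layer 1: 0.72 × 3.1×10⁻⁴ × 45 = 0.010044 m
Layer 2: 0.65 × 810 × 2.8×10⁻⁴ = 0.14742 m
Layer 3: 1300 × 0.46 × 1.9×10⁻⁴ = 0.11362 m
Δh = 0.010044 + 0.14742 + 0.11362 = 0.271084 m ≈ 271 mm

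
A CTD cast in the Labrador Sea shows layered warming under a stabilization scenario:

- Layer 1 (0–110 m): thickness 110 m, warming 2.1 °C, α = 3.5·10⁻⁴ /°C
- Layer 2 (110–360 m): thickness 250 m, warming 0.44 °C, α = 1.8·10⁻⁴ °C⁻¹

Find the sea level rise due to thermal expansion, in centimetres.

Layer 1: 2.1 × 3.5×10⁻⁴ × 110 = 0.08085 m
0.44 × 250 × 1.8×10⁻⁴ = 0.01980 m
Δh = 0.08085 + 0.01980 = 0.10065 m ≈ 10.1 cm

Δh = 10.1 cm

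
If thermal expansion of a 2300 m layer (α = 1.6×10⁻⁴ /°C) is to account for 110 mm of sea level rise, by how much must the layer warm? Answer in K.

ΔT ≈ 0.30 K

ΔT = Δh/(αH) = 0.11 / (1.6×10⁻⁴ × 2300) ≈ 0.2989 K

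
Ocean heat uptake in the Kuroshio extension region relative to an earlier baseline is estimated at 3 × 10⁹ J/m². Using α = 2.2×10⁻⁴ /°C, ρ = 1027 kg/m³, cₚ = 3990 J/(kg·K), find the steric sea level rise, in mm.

Δh = 161 mm

Δh = αQ/(ρcₚ) = 2.2×10⁻⁴ × 3×10⁹ / (1027 × 3990) ≈ 0.16106 m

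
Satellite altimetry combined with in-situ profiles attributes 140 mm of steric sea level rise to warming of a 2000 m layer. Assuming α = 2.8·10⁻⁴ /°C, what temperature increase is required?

ΔT = Δh/(αH) = 0.14 / (2.8×10⁻⁴ × 2000) = 0.2500 °C

about 0.250 °C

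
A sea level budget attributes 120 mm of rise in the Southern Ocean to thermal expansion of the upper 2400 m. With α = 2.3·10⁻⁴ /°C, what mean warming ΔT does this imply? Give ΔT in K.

0.217 K

ΔT = Δh/(αH) = 0.12 / (2.3×10⁻⁴ × 2400) ≈ 0.2174 K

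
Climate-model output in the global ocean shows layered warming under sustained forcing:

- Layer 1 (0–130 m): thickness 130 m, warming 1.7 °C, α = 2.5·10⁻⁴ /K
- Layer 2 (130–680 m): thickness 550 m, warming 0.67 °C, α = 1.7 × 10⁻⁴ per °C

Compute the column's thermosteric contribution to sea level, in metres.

0.12 m of thermosteric rise

130 × 2.5×10⁻⁴ × 1.7 = 0.05525 m
550 × 0.67 × 1.7×10⁻⁴ = 0.062645 m
Δh = 0.05525 + 0.062645 = 0.117895 m ≈ 0.12 m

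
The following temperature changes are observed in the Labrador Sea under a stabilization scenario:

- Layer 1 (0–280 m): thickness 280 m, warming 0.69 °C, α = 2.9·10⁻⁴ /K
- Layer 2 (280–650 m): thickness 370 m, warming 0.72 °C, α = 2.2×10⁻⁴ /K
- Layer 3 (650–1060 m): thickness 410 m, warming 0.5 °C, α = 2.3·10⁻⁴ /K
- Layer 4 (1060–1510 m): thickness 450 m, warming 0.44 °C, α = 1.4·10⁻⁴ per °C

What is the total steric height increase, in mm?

280 × 2.9×10⁻⁴ × 0.69 = 0.056028 m
2.2×10⁻⁴ × 0.72 × 370 = 0.058608 m
0.5 × 410 × 2.3×10⁻⁴ = 0.04715 m
1060–1510 m: 450 × 1.4×10⁻⁴ × 0.44 = 0.02772 m
Δh = 0.056028 + 0.058608 + 0.04715 + 0.02772 = 0.189506 m ≈ 190 mm

about 190 mm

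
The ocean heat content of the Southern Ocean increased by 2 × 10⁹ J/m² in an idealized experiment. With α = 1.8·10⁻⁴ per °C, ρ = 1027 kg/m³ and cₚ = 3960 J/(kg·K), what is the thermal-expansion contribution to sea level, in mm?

about 88.5 mm

Δh = αQ/(ρcₚ) = 1.8×10⁻⁴ × 2×10⁹ / (1027 × 3960) ≈ 0.088519 m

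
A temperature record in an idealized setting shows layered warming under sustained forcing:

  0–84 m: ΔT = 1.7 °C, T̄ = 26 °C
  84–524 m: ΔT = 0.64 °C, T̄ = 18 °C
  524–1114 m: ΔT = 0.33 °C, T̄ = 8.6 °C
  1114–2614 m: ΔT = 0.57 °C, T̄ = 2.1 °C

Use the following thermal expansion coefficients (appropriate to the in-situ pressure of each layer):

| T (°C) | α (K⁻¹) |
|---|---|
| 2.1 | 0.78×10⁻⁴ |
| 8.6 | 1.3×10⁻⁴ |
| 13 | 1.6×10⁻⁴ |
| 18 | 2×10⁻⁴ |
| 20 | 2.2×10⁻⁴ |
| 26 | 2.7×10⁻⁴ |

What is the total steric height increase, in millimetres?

Layer 1 at 26 °C → α = 2.7×10⁻⁴ K⁻¹
Layer 2 at 18 °C → α = 2×10⁻⁴ K⁻¹
Layer 3 at 8.6 °C → α = 1.3×10⁻⁴ K⁻¹
Layer 4 at 2.1 °C → α = 0.78×10⁻⁴ K⁻¹
0–84 m: 1.7 × 2.7×10⁻⁴ × 84 = 0.038556 m
Layer 2: 440 × 2×10⁻⁴ × 0.64 = 0.05632 m
524–1114 m: 1.3×10⁻⁴ × 590 × 0.33 = 0.025311 m
Layer 4: 1500 × 0.57 × 0.78×10⁻⁴ = 0.06669 m
Δh = 0.038556 + 0.05632 + 0.025311 + 0.06669 = 0.186877 m

187 mm of thermosteric rise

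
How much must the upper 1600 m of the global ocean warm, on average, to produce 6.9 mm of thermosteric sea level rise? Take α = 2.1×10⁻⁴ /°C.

0.0205 K

ΔT = Δh/(αH) = 0.0069 / (2.1×10⁻⁴ × 1600) ≈ 0.02054 K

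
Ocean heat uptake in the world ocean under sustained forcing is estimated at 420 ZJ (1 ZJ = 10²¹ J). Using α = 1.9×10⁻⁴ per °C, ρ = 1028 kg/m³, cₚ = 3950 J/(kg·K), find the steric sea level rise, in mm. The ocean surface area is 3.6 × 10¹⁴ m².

54.6 mm of thermosteric rise

Per unit area: Q = 420×10²¹ / (3.6×10¹⁴) ≈ 1.167×10⁹ J/m²
Δh = αQ/(ρcₚ) = 1.9×10⁻⁴ × 1.167×10⁹ / (1028 × 3950) ≈ 0.054605 m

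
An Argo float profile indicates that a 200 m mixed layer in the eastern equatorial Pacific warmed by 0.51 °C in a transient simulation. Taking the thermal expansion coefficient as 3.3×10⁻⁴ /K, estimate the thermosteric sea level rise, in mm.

Δh = αΔT·H = 3.3×10⁻⁴ × 0.51 × 200 = 0.03366 m

Δh ≈ 33.7 mm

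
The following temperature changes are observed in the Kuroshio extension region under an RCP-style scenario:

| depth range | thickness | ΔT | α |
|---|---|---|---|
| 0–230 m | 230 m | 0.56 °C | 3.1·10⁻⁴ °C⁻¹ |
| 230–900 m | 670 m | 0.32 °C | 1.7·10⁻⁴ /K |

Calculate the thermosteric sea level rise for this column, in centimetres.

Δh = 7.64 cm

0–230 m: 230 × 3.1×10⁻⁴ × 0.56 = 0.039928 m
230–900 m: 1.7×10⁻⁴ × 0.32 × 670 = 0.036448 m
Δh = 0.039928 + 0.036448 = 0.076376 m ≈ 7.64 cm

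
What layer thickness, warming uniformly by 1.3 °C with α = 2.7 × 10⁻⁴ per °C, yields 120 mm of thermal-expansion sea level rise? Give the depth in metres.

H = Δh/(αΔT) = 0.12 / (2.7×10⁻⁴ × 1.3) ≈ 341.9 m

about 340 m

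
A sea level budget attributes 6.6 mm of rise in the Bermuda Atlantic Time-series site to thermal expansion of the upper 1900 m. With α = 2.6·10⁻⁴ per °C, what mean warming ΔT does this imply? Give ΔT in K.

ΔT = Δh/(αH) = 0.0066 / (2.6×10⁻⁴ × 1900) ≈ 0.01336 K

about 0.0134 K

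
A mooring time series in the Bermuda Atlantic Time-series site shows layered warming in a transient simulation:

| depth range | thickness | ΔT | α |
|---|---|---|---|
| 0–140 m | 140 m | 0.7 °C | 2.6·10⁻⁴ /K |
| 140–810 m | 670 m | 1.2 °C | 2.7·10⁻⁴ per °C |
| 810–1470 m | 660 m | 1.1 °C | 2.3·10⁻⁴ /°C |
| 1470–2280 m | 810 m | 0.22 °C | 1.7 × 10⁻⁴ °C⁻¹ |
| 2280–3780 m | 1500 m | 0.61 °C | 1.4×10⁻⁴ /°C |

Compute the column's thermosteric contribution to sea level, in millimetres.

0–140 m: 0.7 × 2.6×10⁻⁴ × 140 = 0.02548 m
Layer 2: 2.7×10⁻⁴ × 1.2 × 670 = 0.21708 m
810–1470 m: 1.1 × 2.3×10⁻⁴ × 660 = 0.16698 m
Layer 4: 1.7×10⁻⁴ × 0.22 × 810 = 0.030294 m
Layer 5: 1.4×10⁻⁴ × 1500 × 0.61 = 0.12810 m
Δh = 0.02548 + 0.21708 + 0.16698 + 0.030294 + 0.12810 = 0.567934 m ≈ 570 mm

570 mm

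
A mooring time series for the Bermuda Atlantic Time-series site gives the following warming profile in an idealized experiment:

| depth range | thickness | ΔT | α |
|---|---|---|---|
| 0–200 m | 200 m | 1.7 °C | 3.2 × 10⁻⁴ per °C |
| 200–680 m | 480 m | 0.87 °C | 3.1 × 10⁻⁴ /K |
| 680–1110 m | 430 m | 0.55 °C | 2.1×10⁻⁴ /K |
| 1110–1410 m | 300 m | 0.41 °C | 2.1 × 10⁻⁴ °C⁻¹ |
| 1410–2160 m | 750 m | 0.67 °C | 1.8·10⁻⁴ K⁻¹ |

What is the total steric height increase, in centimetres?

about 40 cm

Layer 1: 200 × 1.7 × 3.2×10⁻⁴ = 0.10880 m
200–680 m: 3.1×10⁻⁴ × 480 × 0.87 = 0.129456 m
0.55 × 430 × 2.1×10⁻⁴ = 0.049665 m
1110–1410 m: 0.41 × 2.1×10⁻⁴ × 300 = 0.02583 m
750 × 1.8×10⁻⁴ × 0.67 = 0.09045 m
Δh = 0.10880 + 0.129456 + 0.049665 + 0.02583 + 0.09045 = 0.404201 m ≈ 40 cm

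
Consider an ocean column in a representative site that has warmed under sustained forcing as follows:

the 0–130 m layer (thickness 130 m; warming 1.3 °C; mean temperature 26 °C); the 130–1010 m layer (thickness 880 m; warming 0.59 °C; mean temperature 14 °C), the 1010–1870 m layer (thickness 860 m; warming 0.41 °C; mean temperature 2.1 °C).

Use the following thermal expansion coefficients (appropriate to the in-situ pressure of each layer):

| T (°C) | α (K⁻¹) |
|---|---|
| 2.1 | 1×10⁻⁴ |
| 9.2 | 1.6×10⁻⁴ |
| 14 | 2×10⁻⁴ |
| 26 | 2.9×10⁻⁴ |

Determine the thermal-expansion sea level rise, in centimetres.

Layer 1 at 26 °C → α = 2.9×10⁻⁴ K⁻¹
Layer 2 at 14 °C → α = 2×10⁻⁴ K⁻¹
Layer 3 at 2.1 °C → α = 1×10⁻⁴ K⁻¹
2.9×10⁻⁴ × 130 × 1.3 = 0.04901 m
130–1010 m: 0.59 × 2×10⁻⁴ × 880 = 0.10384 m
1010–1870 m: 0.41 × 860 × 1×10⁻⁴ = 0.03526 m
Δh = 0.04901 + 0.10384 + 0.03526 = 0.18811 m ≈ 19 cm

Δh = 19 cm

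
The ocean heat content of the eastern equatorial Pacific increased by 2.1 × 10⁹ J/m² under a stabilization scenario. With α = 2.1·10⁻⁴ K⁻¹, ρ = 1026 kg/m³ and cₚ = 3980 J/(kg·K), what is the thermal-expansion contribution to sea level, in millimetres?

Δh = 108 mm

Δh = αQ/(ρcₚ) = 2.1×10⁻⁴ × 2.1×10⁹ / (1026 × 3980) ≈ 0.10800 m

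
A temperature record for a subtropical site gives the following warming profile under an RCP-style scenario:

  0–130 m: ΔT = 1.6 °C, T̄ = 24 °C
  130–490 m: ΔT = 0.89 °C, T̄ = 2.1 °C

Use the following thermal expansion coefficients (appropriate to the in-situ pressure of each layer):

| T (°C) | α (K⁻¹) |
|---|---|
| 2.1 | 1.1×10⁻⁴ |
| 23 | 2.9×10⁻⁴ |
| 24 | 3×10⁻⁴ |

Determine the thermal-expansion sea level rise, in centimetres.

Layer 1 at 24 °C → α = 3×10⁻⁴ K⁻¹
Layer 2 at 2.1 °C → α = 1.1×10⁻⁴ K⁻¹
3×10⁻⁴ × 1.6 × 130 = 0.06240 m
1.1×10⁻⁴ × 0.89 × 360 = 0.035244 m
Δh = 0.06240 + 0.035244 = 0.097644 m

9.76 cm of thermosteric rise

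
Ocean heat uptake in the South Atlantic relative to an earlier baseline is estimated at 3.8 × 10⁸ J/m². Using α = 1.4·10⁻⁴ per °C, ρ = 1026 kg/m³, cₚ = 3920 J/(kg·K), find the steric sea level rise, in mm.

about 13.2 mm

Δh = αQ/(ρcₚ) = 1.4×10⁻⁴ × 3.8×10⁸ / (1026 × 3920) ≈ 0.013228 m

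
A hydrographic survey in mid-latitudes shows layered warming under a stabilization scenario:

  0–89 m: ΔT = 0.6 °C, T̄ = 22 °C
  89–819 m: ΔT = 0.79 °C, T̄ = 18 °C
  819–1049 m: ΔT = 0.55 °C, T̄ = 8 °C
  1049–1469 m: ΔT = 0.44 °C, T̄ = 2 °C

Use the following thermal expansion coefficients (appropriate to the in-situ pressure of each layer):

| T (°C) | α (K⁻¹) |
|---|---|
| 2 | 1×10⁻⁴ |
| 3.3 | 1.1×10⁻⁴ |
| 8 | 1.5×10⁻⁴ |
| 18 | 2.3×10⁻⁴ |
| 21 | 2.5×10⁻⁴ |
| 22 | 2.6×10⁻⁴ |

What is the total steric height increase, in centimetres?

Layer 1 at 22 °C → α = 2.6×10⁻⁴ K⁻¹
Layer 2 at 18 °C → α = 2.3×10⁻⁴ K⁻¹
Layer 3 at 8 °C → α = 1.5×10⁻⁴ K⁻¹
Layer 4 at 2 °C → α = 1×10⁻⁴ K⁻¹
Layer 1: 89 × 2.6×10⁻⁴ × 0.6 = 0.013884 m
Layer 2: 2.3×10⁻⁴ × 0.79 × 730 = 0.132641 m
1.5×10⁻⁴ × 0.55 × 230 = 0.018975 m
Layer 4: 420 × 1×10⁻⁴ × 0.44 = 0.01848 m
Δh = 0.013884 + 0.132641 + 0.018975 + 0.01848 = 0.18398 m ≈ 18.4 cm

18.4 cm of thermosteric rise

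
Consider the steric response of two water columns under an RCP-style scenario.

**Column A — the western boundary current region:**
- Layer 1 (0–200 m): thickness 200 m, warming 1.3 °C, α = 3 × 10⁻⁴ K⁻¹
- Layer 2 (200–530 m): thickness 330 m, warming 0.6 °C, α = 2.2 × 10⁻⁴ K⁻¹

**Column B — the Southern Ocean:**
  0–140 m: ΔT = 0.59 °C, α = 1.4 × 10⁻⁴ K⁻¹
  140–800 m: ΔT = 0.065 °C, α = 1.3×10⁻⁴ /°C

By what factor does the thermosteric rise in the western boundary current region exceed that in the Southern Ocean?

a factor of 7.09

A Layer 1: 1.3 × 200 × 3×10⁻⁴ = 0.07800 m
A Layer 2: 0.6 × 330 × 2.2×10⁻⁴ = 0.04356 m
A total: 0.12156 m
B 0–140 m: 1.4×10⁻⁴ × 140 × 0.59 = 0.011564 m
B Layer 2: 0.065 × 660 × 1.3×10⁻⁴ = 0.005577 m
B total: 0.017141 m
Ratio: 0.12156 / 0.017141 ≈ 7.092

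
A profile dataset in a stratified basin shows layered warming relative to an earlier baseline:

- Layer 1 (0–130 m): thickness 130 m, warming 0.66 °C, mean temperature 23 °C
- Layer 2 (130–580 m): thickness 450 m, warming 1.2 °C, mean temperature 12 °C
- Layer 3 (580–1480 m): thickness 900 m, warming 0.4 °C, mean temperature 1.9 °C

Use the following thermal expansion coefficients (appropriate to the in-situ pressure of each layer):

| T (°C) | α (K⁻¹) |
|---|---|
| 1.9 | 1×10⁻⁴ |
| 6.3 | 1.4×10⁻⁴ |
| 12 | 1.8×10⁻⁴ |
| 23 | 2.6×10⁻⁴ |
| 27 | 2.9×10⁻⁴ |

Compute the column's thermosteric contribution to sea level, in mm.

Δh ≈ 160 mm

Layer 1 at 23 °C → α = 2.6×10⁻⁴ K⁻¹
Layer 2 at 12 °C → α = 1.8×10⁻⁴ K⁻¹
Layer 3 at 1.9 °C → α = 1×10⁻⁴ K⁻¹
130 × 2.6×10⁻⁴ × 0.66 = 0.022308 m
Layer 2: 1.2 × 450 × 1.8×10⁻⁴ = 0.09720 m
Layer 3: 900 × 1×10⁻⁴ × 0.4 = 0.03600 m
Δh = 0.022308 + 0.09720 + 0.03600 = 0.155508 m ≈ 160 mm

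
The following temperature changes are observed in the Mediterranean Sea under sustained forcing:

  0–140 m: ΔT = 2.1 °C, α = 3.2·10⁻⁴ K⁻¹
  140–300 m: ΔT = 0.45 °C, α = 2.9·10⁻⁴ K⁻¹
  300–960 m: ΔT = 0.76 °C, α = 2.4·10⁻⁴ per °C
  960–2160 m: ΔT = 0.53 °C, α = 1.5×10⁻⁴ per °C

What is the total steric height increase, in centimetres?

3.2×10⁻⁴ × 2.1 × 140 = 0.09408 m
140–300 m: 160 × 2.9×10⁻⁴ × 0.45 = 0.02088 m
300–960 m: 0.76 × 660 × 2.4×10⁻⁴ = 0.120384 m
1.5×10⁻⁴ × 0.53 × 1200 = 0.09540 m
Δh = 0.09408 + 0.02088 + 0.120384 + 0.09540 = 0.330744 m

33.1 cm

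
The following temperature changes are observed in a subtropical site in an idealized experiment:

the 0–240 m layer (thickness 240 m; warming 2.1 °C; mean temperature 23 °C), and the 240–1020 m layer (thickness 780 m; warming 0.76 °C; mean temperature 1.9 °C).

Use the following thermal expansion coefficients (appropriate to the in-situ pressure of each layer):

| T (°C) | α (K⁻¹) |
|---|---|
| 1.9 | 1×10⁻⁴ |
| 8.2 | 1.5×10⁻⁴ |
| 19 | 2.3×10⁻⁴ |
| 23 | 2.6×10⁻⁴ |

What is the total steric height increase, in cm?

Layer 1 at 23 °C → α = 2.6×10⁻⁴ K⁻¹
Layer 2 at 1.9 °C → α = 1×10⁻⁴ K⁻¹
2.6×10⁻⁴ × 2.1 × 240 = 0.13104 m
240–1020 m: 1×10⁻⁴ × 780 × 0.76 = 0.05928 m
Δh = 0.13104 + 0.05928 = 0.19032 m

19.0 cm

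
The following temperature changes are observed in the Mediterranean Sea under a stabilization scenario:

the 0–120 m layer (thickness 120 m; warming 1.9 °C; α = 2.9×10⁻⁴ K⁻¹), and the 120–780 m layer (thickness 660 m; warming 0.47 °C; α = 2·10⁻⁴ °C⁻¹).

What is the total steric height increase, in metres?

Layer 1: 1.9 × 2.9×10⁻⁴ × 120 = 0.06612 m
Layer 2: 2×10⁻⁴ × 660 × 0.47 = 0.06204 m
Δh = 0.06612 + 0.06204 = 0.12816 m

about 0.128 m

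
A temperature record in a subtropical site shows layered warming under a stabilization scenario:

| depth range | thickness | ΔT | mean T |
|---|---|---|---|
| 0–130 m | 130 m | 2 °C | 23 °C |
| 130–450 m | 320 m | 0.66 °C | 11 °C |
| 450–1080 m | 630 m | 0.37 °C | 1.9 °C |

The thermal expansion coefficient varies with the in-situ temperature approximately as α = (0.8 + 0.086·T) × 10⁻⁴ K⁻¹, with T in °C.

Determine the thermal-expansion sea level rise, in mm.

132 mm

Layer 1: α = (0.8 + 0.086×23)×10⁻⁴ = 2.778×10⁻⁴ K⁻¹
Layer 2: α = (0.8 + 0.086×11)×10⁻⁴ = 1.746×10⁻⁴ K⁻¹
Layer 3: α = (0.8 + 0.086×1.9)×10⁻⁴ = 0.9634×10⁻⁴ K⁻¹
0–130 m: 2 × 130 × 2.778×10⁻⁴ = 0.072228 m
0.66 × 1.746×10⁻⁴ × 320 = 0.03687552 m
Layer 3: 0.37 × 0.9634×10⁻⁴ × 630 = 0.022456854 m
Δh = 0.072228 + 0.03687552 + 0.022456854 = 0.131560374 m ≈ 132 mm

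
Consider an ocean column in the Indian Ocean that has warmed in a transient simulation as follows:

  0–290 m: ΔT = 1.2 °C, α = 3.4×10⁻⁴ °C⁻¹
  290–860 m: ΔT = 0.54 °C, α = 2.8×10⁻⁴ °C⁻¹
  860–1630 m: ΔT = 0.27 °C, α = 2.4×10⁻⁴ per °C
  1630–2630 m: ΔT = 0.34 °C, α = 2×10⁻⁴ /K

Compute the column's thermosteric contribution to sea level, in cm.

0–290 m: 1.2 × 290 × 3.4×10⁻⁴ = 0.11832 m
0.54 × 2.8×10⁻⁴ × 570 = 0.086184 m
2.4×10⁻⁴ × 770 × 0.27 = 0.049896 m
1630–2630 m: 0.34 × 1000 × 2×10⁻⁴ = 0.06800 m
Δh = 0.11832 + 0.086184 + 0.049896 + 0.06800 = 0.32240 m

32.2 cm of thermosteric rise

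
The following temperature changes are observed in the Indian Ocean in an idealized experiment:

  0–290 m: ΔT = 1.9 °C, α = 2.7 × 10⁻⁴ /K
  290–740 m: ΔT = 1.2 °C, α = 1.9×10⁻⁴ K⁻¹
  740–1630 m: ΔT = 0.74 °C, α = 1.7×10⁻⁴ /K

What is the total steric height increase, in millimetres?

Δh ≈ 363 mm

Layer 1: 290 × 1.9 × 2.7×10⁻⁴ = 0.14877 m
Layer 2: 1.2 × 450 × 1.9×10⁻⁴ = 0.10260 m
Layer 3: 890 × 1.7×10⁻⁴ × 0.74 = 0.111962 m
Δh = 0.14877 + 0.10260 + 0.111962 = 0.363332 m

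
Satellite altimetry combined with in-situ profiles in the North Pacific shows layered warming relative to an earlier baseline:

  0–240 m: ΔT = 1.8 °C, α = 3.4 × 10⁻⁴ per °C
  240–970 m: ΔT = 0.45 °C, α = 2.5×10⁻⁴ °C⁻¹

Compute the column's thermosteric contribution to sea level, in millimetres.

0–240 m: 3.4×10⁻⁴ × 240 × 1.8 = 0.14688 m
730 × 0.45 × 2.5×10⁻⁴ = 0.082125 m
Δh = 0.14688 + 0.082125 = 0.229005 m

about 230 mm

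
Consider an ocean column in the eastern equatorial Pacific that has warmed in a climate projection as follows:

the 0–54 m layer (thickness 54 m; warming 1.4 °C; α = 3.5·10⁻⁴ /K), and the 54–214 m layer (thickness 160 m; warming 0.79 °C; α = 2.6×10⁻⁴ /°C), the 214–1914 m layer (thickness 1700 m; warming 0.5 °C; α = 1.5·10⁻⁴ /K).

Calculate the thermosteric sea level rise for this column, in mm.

Δh ≈ 187 mm

0–54 m: 54 × 3.5×10⁻⁴ × 1.4 = 0.02646 m
Layer 2: 160 × 0.79 × 2.6×10⁻⁴ = 0.032864 m
Layer 3: 1.5×10⁻⁴ × 1700 × 0.5 = 0.12750 m
Δh = 0.02646 + 0.032864 + 0.12750 = 0.186824 m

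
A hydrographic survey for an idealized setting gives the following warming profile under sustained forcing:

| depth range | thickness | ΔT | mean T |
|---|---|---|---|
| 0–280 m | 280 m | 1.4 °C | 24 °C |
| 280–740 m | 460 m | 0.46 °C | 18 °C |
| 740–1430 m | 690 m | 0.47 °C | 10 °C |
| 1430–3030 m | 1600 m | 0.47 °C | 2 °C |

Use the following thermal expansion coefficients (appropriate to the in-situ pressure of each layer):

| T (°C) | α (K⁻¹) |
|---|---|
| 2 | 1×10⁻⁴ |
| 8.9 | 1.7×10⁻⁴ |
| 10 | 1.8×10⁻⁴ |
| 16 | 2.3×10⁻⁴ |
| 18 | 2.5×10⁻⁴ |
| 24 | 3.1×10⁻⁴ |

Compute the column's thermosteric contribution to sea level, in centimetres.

Layer 1 at 24 °C → α = 3.1×10⁻⁴ K⁻¹
Layer 2 at 18 °C → α = 2.5×10⁻⁴ K⁻¹
Layer 3 at 10 °C → α = 1.8×10⁻⁴ K⁻¹
Layer 4 at 2 °C → α = 1×10⁻⁴ K⁻¹
Layer 1: 1.4 × 280 × 3.1×10⁻⁴ = 0.12152 m
280–740 m: 460 × 2.5×10⁻⁴ × 0.46 = 0.05290 m
Layer 3: 1.8×10⁻⁴ × 690 × 0.47 = 0.058374 m
1430–3030 m: 1600 × 1×10⁻⁴ × 0.47 = 0.07520 m
Δh = 0.12152 + 0.05290 + 0.058374 + 0.07520 = 0.307994 m ≈ 30.8 cm

Δh = 30.8 cm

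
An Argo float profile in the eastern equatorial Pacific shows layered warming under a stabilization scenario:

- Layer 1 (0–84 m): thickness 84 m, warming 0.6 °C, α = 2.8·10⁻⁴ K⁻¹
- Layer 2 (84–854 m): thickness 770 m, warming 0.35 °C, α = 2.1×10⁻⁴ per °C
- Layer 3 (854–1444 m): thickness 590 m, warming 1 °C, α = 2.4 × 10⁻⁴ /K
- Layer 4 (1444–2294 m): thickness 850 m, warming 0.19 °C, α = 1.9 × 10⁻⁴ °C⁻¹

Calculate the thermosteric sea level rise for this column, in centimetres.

24.3 cm of thermosteric rise

0.6 × 2.8×10⁻⁴ × 84 = 0.014112 m
Layer 2: 770 × 0.35 × 2.1×10⁻⁴ = 0.056595 m
Layer 3: 2.4×10⁻⁴ × 1 × 590 = 0.14160 m
Layer 4: 0.19 × 850 × 1.9×10⁻⁴ = 0.030685 m
Δh = 0.014112 + 0.056595 + 0.14160 + 0.030685 = 0.242992 m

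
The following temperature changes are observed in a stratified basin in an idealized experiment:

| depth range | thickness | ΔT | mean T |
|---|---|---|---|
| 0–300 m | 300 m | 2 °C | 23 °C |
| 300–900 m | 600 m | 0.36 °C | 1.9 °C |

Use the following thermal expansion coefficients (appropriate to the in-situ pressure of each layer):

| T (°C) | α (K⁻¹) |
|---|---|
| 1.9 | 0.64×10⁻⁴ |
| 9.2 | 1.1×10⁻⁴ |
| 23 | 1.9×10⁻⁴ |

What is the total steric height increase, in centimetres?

13 cm of thermosteric rise

Layer 1 at 23 °C → α = 1.9×10⁻⁴ K⁻¹
Layer 2 at 1.9 °C → α = 0.64×10⁻⁴ K⁻¹
Layer 1: 300 × 1.9×10⁻⁴ × 2 = 0.11400 m
0.36 × 0.64×10⁻⁴ × 600 = 0.013824 m
Δh = 0.11400 + 0.013824 = 0.127824 m ≈ 13 cm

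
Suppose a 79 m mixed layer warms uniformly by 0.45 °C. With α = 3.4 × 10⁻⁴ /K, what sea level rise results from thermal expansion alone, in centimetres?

Δh = αΔT·H = 3.4×10⁻⁴ × 0.45 × 79 = 0.012087 m

about 1.21 cm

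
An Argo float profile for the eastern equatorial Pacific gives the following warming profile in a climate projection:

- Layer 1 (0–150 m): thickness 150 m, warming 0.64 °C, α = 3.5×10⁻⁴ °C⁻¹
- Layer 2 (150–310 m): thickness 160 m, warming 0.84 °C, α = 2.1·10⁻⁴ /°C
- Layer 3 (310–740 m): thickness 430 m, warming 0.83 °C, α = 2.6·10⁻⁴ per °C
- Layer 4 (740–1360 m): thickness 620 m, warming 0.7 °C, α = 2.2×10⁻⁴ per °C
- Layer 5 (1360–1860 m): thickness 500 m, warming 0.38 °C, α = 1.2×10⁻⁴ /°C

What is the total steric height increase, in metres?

about 0.273 m

0–150 m: 150 × 3.5×10⁻⁴ × 0.64 = 0.03360 m
0.84 × 2.1×10⁻⁴ × 160 = 0.028224 m
430 × 2.6×10⁻⁴ × 0.83 = 0.092794 m
620 × 0.7 × 2.2×10⁻⁴ = 0.09548 m
1360–1860 m: 0.38 × 500 × 1.2×10⁻⁴ = 0.02280 m
Δh = 0.03360 + 0.028224 + 0.092794 + 0.09548 + 0.02280 = 0.272898 m ≈ 0.273 m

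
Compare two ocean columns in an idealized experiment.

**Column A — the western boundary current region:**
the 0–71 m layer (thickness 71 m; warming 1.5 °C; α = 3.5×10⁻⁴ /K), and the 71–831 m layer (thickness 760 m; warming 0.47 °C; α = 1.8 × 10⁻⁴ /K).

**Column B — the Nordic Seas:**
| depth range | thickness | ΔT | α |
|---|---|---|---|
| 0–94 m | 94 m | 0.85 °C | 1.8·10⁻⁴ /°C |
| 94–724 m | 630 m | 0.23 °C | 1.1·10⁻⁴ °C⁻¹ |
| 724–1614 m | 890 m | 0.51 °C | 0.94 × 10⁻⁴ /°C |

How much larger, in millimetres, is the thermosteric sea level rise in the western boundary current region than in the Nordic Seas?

29 mm larger

A Layer 1: 1.5 × 3.5×10⁻⁴ × 71 = 0.037275 m
A 71–831 m: 1.8×10⁻⁴ × 0.47 × 760 = 0.064296 m
A total: 0.101571 m
B 94 × 1.8×10⁻⁴ × 0.85 = 0.014382 m
B 94–724 m: 630 × 0.23 × 1.1×10⁻⁴ = 0.015939 m
B 0.51 × 890 × 0.94×10⁻⁴ = 0.0426666 m
B total: 0.0729876 m
Difference: 0.101571 − 0.0729876 = 0.0285834 m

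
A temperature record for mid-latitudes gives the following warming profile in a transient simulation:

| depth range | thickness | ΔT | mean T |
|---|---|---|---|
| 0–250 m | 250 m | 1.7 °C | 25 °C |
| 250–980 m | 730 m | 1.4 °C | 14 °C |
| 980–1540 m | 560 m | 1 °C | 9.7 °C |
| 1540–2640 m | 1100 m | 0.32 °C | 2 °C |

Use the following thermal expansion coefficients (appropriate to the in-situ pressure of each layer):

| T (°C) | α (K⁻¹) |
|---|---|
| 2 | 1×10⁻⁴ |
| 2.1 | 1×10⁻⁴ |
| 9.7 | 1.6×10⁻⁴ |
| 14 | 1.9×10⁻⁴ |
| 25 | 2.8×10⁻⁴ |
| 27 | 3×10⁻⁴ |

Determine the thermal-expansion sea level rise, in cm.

43.8 cm of thermosteric rise

Layer 1 at 25 °C → α = 2.8×10⁻⁴ K⁻¹
Layer 2 at 14 °C → α = 1.9×10⁻⁴ K⁻¹
Layer 3 at 9.7 °C → α = 1.6×10⁻⁴ K⁻¹
Layer 4 at 2 °C → α = 1×10⁻⁴ K⁻¹
2.8×10⁻⁴ × 250 × 1.7 = 0.11900 m
1.9×10⁻⁴ × 730 × 1.4 = 0.19418 m
980–1540 m: 1 × 1.6×10⁻⁴ × 560 = 0.08960 m
1540–2640 m: 1100 × 1×10⁻⁴ × 0.32 = 0.03520 m
Δh = 0.11900 + 0.19418 + 0.08960 + 0.03520 = 0.43798 m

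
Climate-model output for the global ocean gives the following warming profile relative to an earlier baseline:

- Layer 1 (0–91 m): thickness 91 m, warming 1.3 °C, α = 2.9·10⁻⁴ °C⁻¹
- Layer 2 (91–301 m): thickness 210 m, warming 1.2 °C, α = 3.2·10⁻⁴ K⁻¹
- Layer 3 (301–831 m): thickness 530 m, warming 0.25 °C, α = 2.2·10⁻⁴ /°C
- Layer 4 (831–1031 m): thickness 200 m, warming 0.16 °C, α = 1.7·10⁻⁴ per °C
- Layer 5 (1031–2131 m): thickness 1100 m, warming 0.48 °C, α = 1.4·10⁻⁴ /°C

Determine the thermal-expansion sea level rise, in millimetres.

0–91 m: 1.3 × 91 × 2.9×10⁻⁴ = 0.034307 m
91–301 m: 210 × 1.2 × 3.2×10⁻⁴ = 0.08064 m
Layer 3: 0.25 × 2.2×10⁻⁴ × 530 = 0.02915 m
Layer 4: 0.16 × 1.7×10⁻⁴ × 200 = 0.00544 m
1.4×10⁻⁴ × 1100 × 0.48 = 0.07392 m
Δh = 0.034307 + 0.08064 + 0.02915 + 0.00544 + 0.07392 = 0.223457 m

Δh = 220 mm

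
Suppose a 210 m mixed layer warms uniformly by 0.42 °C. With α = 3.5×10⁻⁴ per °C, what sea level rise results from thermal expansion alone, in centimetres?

Δh = αΔT·H = 3.5×10⁻⁴ × 0.42 × 210 = 0.03087 m

about 3.09 cm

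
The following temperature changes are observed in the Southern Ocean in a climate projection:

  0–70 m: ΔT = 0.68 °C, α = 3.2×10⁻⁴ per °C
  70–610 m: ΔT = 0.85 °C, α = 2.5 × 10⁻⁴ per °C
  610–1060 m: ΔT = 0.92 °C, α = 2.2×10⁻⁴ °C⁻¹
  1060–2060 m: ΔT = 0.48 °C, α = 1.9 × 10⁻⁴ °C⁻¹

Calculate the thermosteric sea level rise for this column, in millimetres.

3.2×10⁻⁴ × 0.68 × 70 = 0.015232 m
70–610 m: 540 × 2.5×10⁻⁴ × 0.85 = 0.11475 m
450 × 2.2×10⁻⁴ × 0.92 = 0.09108 m
1060–2060 m: 1.9×10⁻⁴ × 1000 × 0.48 = 0.09120 m
Δh = 0.015232 + 0.11475 + 0.09108 + 0.09120 = 0.312262 m

Δh ≈ 312 mm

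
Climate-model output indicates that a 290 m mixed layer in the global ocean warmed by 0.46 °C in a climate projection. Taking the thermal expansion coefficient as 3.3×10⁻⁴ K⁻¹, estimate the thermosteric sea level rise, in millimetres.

Δh ≈ 44 mm

Δh = αΔT·H = 3.3×10⁻⁴ × 0.46 × 290 = 0.044022 m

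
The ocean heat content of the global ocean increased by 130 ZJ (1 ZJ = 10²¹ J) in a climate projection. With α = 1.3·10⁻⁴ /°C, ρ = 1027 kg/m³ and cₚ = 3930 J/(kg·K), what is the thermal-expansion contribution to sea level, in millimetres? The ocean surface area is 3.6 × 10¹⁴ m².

Δh = 11.6 mm

Per unit area: Q = 130×10²¹ / (3.6×10¹⁴) ≈ 3.611×10⁸ J/m²
Δh = αQ/(ρcₚ) = 1.3×10⁻⁴ × 3.611×10⁸ / (1027 × 3930) ≈ 0.011631 m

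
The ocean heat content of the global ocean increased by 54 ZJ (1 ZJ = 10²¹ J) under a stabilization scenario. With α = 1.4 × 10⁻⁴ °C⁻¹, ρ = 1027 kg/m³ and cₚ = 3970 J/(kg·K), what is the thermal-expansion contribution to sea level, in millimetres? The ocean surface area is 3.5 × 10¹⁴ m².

about 5.30 mm

Per unit area: Q = 54×10²¹ / (3.5×10¹⁴) ≈ 1.543×10⁸ J/m²
Δh = αQ/(ρcₚ) = 1.4×10⁻⁴ × 1.543×10⁸ / (1027 × 3970) ≈ 0.0052983 m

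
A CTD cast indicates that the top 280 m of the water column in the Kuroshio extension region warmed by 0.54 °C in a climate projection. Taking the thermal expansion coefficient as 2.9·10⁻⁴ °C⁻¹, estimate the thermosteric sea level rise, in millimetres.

Δh ≈ 44 mm

Δh = αΔT·H = 2.9×10⁻⁴ × 0.54 × 280 = 0.043848 m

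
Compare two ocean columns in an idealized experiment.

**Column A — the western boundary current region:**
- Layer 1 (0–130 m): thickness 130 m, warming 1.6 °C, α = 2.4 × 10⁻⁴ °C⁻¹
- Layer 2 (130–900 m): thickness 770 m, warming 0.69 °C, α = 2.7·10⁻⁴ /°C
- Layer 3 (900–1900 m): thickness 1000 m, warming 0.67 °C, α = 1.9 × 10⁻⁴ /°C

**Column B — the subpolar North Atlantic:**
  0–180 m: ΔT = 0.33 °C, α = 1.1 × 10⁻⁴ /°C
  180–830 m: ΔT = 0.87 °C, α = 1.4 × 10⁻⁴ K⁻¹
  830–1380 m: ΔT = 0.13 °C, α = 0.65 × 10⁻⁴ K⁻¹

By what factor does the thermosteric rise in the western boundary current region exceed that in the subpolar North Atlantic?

3.5

A Layer 1: 2.4×10⁻⁴ × 1.6 × 130 = 0.04992 m
A Layer 2: 0.69 × 2.7×10⁻⁴ × 770 = 0.143451 m
A 1000 × 1.9×10⁻⁴ × 0.67 = 0.12730 m
A total: 0.320671 m
B 0.33 × 180 × 1.1×10⁻⁴ = 0.006534 m
B 1.4×10⁻⁴ × 650 × 0.87 = 0.07917 m
B Layer 3: 0.13 × 0.65×10⁻⁴ × 550 = 0.0046475 m
B total: 0.0903515 m
Ratio: 0.320671 / 0.0903515 ≈ 3.549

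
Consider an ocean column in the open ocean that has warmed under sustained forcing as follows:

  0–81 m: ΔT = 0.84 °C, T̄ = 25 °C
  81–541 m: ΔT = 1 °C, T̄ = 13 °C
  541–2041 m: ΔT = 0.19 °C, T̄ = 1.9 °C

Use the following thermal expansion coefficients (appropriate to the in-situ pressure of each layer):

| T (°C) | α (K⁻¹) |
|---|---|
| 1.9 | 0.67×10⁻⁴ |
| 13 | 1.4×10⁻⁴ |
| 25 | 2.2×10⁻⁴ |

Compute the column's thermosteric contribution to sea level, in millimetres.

about 98.5 mm

Layer 1 at 25 °C → α = 2.2×10⁻⁴ K⁻¹
Layer 2 at 13 °C → α = 1.4×10⁻⁴ K⁻¹
Layer 3 at 1.9 °C → α = 0.67×10⁻⁴ K⁻¹
Layer 1: 81 × 0.84 × 2.2×10⁻⁴ = 0.0149688 m
460 × 1 × 1.4×10⁻⁴ = 0.06440 m
Layer 3: 0.19 × 0.67×10⁻⁴ × 1500 = 0.019095 m
Δh = 0.0149688 + 0.06440 + 0.019095 = 0.0984638 m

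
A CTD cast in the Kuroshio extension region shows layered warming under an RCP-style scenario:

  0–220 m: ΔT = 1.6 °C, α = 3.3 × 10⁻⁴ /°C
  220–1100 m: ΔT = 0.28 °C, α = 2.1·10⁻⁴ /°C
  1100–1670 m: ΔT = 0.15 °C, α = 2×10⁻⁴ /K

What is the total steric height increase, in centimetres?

Δh ≈ 18.5 cm

220 × 3.3×10⁻⁴ × 1.6 = 0.11616 m
Layer 2: 2.1×10⁻⁴ × 880 × 0.28 = 0.051744 m
1100–1670 m: 2×10⁻⁴ × 0.15 × 570 = 0.01710 m
Δh = 0.11616 + 0.051744 + 0.01710 = 0.185004 m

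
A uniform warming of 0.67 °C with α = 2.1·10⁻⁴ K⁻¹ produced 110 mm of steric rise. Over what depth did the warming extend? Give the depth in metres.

about 782 m

H = Δh/(αΔT) = 0.11 / (2.1×10⁻⁴ × 0.67) ≈ 781.8 m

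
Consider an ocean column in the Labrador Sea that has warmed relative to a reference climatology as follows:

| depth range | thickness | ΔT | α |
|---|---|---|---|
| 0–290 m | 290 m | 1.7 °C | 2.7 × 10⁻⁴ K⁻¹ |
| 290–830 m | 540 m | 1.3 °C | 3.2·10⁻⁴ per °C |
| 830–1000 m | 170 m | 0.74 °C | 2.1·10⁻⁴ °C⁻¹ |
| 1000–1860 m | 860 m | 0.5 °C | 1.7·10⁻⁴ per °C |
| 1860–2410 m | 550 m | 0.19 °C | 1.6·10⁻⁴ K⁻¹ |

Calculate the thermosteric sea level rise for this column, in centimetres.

47 cm

2.7×10⁻⁴ × 1.7 × 290 = 0.13311 m
Layer 2: 3.2×10⁻⁴ × 540 × 1.3 = 0.22464 m
0.74 × 2.1×10⁻⁴ × 170 = 0.026418 m
860 × 1.7×10⁻⁴ × 0.5 = 0.07310 m
0.19 × 1.6×10⁻⁴ × 550 = 0.01672 m
Δh = 0.13311 + 0.22464 + 0.026418 + 0.07310 + 0.01672 = 0.473988 m ≈ 47 cm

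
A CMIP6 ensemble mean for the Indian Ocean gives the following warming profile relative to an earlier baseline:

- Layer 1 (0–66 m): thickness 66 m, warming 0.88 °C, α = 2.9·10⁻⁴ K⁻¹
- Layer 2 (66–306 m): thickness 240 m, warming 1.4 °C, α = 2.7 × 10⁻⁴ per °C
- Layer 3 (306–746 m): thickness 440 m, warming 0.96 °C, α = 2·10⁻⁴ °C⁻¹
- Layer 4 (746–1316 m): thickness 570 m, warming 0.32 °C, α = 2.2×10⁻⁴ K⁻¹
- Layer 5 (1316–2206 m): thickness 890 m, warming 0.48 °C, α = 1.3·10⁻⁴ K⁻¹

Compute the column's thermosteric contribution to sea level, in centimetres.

about 28.8 cm

0–66 m: 66 × 2.9×10⁻⁴ × 0.88 = 0.0168432 m
1.4 × 240 × 2.7×10⁻⁴ = 0.09072 m
2×10⁻⁴ × 0.96 × 440 = 0.08448 m
0.32 × 2.2×10⁻⁴ × 570 = 0.040128 m
890 × 1.3×10⁻⁴ × 0.48 = 0.055536 m
Δh = 0.0168432 + 0.09072 + 0.08448 + 0.040128 + 0.055536 = 0.2877072 m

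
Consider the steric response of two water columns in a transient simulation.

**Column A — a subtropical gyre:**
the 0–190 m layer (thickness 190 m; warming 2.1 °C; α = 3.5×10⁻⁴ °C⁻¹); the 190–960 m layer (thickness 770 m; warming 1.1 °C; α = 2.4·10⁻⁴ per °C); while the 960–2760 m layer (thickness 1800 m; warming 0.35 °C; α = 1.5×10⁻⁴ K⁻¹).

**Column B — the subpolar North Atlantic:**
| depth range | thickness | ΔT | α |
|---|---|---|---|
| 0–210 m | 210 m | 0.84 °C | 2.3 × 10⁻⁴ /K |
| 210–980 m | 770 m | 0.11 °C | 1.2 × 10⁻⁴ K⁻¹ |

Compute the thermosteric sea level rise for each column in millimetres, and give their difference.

Δh_A ≈ 440 mm, Δh_B ≈ 51 mm; difference ≈ 390 mm

A Layer 1: 2.1 × 190 × 3.5×10⁻⁴ = 0.13965 m
A 190–960 m: 1.1 × 770 × 2.4×10⁻⁴ = 0.20328 m
A 0.35 × 1.5×10⁻⁴ × 1800 = 0.09450 m
A total: 0.43743 m
B 0–210 m: 210 × 2.3×10⁻⁴ × 0.84 = 0.040572 m
B 0.11 × 1.2×10⁻⁴ × 770 = 0.010164 m
B total: 0.050736 m
Difference: 0.43743 − 0.050736 = 0.386694 m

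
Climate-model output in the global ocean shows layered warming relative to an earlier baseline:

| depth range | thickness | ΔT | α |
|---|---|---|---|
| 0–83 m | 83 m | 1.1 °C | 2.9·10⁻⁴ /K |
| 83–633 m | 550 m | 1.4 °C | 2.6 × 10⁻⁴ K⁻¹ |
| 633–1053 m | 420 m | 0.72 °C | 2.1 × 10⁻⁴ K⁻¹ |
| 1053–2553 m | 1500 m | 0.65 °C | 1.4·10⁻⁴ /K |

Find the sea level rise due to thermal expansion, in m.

Δh = 0.427 m

Layer 1: 83 × 2.9×10⁻⁴ × 1.1 = 0.026477 m
Layer 2: 1.4 × 2.6×10⁻⁴ × 550 = 0.20020 m
633–1053 m: 420 × 0.72 × 2.1×10⁻⁴ = 0.063504 m
1053–2553 m: 0.65 × 1500 × 1.4×10⁻⁴ = 0.13650 m
Δh = 0.026477 + 0.20020 + 0.063504 + 0.13650 = 0.426681 m ≈ 0.427 m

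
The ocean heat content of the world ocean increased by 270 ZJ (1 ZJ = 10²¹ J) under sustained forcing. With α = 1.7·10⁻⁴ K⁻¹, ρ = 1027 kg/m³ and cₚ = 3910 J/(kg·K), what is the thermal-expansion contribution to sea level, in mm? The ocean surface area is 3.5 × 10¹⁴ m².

Per unit area: Q = 270×10²¹ / (3.5×10¹⁴) ≈ 7.714×10⁸ J/m²
Δh = αQ/(ρcₚ) = 1.7×10⁻⁴ × 7.714×10⁸ / (1027 × 3910) ≈ 0.032657 m

Δh = 32.7 mm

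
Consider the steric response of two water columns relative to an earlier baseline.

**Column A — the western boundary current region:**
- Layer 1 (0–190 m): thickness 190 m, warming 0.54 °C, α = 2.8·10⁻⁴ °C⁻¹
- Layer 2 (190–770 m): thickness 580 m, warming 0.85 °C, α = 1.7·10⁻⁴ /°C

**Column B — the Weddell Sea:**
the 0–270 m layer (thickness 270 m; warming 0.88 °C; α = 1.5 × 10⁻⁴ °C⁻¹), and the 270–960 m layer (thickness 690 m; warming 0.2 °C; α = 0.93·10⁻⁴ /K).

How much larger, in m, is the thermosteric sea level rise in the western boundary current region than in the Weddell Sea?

0.0641 m larger

A 2.8×10⁻⁴ × 0.54 × 190 = 0.028728 m
A 190–770 m: 0.85 × 580 × 1.7×10⁻⁴ = 0.08381 m
A total: 0.112538 m
B 0–270 m: 1.5×10⁻⁴ × 0.88 × 270 = 0.03564 m
B Layer 2: 690 × 0.93×10⁻⁴ × 0.2 = 0.012834 m
B total: 0.048474 m
Difference: 0.112538 − 0.048474 = 0.064064 m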